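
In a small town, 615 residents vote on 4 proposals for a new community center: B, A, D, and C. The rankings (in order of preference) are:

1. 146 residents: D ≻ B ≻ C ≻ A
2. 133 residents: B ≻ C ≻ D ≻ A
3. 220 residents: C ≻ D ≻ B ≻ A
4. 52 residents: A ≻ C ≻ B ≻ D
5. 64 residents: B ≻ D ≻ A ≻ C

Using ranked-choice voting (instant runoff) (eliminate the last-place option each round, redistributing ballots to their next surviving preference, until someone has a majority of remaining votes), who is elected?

B

Round 1: B 197, A 52, D 146, C 220. Eliminate A.
Round 2: B 197, D 146, C 272. Eliminate D.
Round 3: B 343, C 272. B has a majority.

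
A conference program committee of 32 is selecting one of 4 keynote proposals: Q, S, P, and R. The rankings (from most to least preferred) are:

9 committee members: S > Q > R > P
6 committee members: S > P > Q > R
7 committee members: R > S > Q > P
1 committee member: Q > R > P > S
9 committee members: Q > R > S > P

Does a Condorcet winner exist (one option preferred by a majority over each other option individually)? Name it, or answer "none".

none

Checking pairwise contests:
S beats Q 22–10.
R beats S 17–15.
Q beats P 26–6.
Q beats R 25–7.
Every option loses at least one head-to-head, so there is no Condorcet winner.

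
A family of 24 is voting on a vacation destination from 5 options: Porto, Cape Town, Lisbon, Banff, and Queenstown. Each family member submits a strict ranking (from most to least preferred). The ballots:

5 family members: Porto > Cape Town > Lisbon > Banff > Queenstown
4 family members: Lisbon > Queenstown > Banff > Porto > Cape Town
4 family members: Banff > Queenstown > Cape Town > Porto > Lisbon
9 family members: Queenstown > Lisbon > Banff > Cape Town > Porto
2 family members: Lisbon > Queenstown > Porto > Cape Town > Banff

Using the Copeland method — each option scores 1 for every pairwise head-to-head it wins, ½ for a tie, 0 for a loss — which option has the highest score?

Queenstown

Porto: loses to Cape Town, Lisbon, Banff, and Queenstown → score 0.
Cape Town: beats Porto; loses to Lisbon, Banff, and Queenstown → score 1.
Lisbon: beats Porto, Cape Town, and Banff; loses to Queenstown → score 3.
Banff: beats Porto and Cape Town; loses to Lisbon and Queenstown → score 2.
Queenstown: beats Porto, Cape Town, Lisbon, and Banff → score 4.
Queenstown has the best pairwise record.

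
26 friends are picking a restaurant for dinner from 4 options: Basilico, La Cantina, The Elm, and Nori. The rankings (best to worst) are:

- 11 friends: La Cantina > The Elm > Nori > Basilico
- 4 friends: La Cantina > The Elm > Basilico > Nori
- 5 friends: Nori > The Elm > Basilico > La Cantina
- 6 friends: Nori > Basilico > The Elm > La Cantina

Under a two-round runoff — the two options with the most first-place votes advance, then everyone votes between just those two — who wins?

Round 1 first-place votes: Basilico 0, La Cantina 15, The Elm 0, Nori 11.
La Cantina and Nori advance.
Runoff: La Cantina is preferred to Nori by 15 voters; Nori by 11.
La Cantina wins the runoff.

La Cantina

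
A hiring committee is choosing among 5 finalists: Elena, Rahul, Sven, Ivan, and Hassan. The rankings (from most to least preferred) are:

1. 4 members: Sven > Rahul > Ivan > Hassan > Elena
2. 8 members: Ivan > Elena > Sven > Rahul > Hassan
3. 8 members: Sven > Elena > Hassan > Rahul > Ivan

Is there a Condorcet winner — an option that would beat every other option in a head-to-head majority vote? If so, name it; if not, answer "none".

Sven vs Elena: 12–8 for Sven.
Sven vs Rahul: 20–0 for Sven.
Sven vs Ivan: 12–8 for Sven.
Sven vs Hassan: 20–0 for Sven.
Sven beats every other option head-to-head.

Sven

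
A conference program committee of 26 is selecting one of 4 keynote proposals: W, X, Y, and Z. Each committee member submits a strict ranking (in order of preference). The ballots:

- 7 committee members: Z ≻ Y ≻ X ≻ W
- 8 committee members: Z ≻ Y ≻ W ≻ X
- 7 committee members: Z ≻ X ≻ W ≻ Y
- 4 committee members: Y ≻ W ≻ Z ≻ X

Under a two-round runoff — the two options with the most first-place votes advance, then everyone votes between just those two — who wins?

Z

Round 1 first-place votes: W 0, X 0, Y 4, Z 22.
Z and Y advance.
Runoff: Z is preferred to Y by 22 voters; Y by 4.
Z wins the runoff.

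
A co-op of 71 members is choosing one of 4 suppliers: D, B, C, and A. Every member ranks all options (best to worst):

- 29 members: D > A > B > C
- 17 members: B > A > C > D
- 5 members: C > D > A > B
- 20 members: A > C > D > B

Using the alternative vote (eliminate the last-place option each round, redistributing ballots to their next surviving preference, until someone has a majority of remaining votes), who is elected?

A

Round 1: D 29, B 17, C 5, A 20. Eliminate C.
Round 2: D 34, B 17, A 20. Eliminate B.
Round 3: D 34, A 37. A has a majority.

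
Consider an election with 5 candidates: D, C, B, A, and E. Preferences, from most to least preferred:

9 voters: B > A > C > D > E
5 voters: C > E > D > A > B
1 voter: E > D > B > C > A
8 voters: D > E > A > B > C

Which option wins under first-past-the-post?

First-place votes: D 8, C 5, B 9, A 0, E 1.
B has the most first-place votes.

B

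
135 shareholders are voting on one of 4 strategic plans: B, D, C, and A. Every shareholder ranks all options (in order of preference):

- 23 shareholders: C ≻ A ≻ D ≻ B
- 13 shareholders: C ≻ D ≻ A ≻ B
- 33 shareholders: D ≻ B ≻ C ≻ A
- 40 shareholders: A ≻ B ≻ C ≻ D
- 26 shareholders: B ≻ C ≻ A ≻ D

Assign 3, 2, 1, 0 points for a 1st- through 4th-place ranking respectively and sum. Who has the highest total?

B: 23·0 + 13·0 + 33·2 + 40·2 + 26·3 = 224
D: 23·1 + 13·2 + 33·3 + 40·0 + 26·0 = 148
C: 23·3 + 13·3 + 33·1 + 40·1 + 26·2 = 233
A: 23·2 + 13·1 + 33·0 + 40·3 + 26·1 = 205
C has the highest Borda score (233).

C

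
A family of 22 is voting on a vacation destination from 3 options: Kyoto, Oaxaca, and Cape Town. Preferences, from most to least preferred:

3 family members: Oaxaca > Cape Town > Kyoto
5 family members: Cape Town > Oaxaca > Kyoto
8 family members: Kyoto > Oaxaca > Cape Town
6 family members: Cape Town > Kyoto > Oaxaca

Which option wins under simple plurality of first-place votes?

Cape Town

First-place votes: Kyoto 8, Oaxaca 3, Cape Town 11.
Cape Town has the most first-place votes.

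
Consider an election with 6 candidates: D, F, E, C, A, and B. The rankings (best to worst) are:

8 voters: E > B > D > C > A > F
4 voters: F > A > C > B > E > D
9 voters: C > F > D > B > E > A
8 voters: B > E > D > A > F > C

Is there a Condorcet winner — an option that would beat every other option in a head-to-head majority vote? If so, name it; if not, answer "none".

B vs D: 20–9 for B.
B vs F: 16–13 for B.
B vs E: 21–8 for B.
B vs C: 16–13 for B.
B vs A: 25–4 for B.
B beats every other option head-to-head.

B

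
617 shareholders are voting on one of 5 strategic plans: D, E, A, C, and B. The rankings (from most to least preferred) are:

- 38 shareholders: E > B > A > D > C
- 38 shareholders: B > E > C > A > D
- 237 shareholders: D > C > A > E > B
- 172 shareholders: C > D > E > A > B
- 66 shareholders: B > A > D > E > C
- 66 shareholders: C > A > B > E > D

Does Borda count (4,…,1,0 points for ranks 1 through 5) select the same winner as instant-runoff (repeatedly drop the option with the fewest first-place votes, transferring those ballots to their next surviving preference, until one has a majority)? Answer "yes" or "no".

no

Borda — scores: D 1634, E 979, A 1156, C 1739, B 662. Winner: C.
Instant-runoff — R1 D 237, E 38, A 0, C 238, B 104 (A out); R2 D 237, E 38, C 238, B 104 (E out); R3 D 237, C 238, B 142 (B out); R4 D 341, C 276 (D winner). Winner: D.
The two methods disagree.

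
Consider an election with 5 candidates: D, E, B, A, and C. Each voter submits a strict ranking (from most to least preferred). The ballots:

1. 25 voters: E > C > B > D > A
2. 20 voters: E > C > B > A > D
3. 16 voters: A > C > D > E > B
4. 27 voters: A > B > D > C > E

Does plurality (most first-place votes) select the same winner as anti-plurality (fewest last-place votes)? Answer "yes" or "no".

Plurality — first-place votes: D 0, E 45, B 0, A 43, C 0. Winner: E.
Anti-plurality — last-place votes: D 20, E 27, B 16, A 25, C 0. Winner: C.
The two methods disagree.

no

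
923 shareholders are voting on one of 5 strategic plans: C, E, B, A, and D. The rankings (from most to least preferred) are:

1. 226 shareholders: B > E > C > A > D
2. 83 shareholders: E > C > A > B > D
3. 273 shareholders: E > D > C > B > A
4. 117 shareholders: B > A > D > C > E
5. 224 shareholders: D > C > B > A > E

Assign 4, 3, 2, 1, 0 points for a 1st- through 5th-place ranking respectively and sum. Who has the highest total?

C: 226·2 + 83·3 + 273·2 + 117·1 + 224·3 = 2036
E: 226·3 + 83·4 + 273·4 + 117·0 + 224·0 = 2102
B: 226·4 + 83·1 + 273·1 + 117·4 + 224·2 = 2176
A: 226·1 + 83·2 + 273·0 + 117·3 + 224·1 = 967
D: 226·0 + 83·0 + 273·3 + 117·2 + 224·4 = 1949
B has the highest Borda score (2176).

B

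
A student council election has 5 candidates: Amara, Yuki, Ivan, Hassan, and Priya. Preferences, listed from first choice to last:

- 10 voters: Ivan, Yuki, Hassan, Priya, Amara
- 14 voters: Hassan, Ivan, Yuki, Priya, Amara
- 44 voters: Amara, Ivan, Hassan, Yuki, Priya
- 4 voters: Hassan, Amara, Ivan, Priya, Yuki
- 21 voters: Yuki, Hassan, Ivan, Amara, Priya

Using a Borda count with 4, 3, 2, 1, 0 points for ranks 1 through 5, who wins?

Ivan

Amara: 10·0 + 14·0 + 44·4 + 4·3 + 21·1 = 209
Yuki: 10·3 + 14·2 + 44·1 + 4·0 + 21·4 = 186
Ivan: 10·4 + 14·3 + 44·3 + 4·2 + 21·2 = 264
Hassan: 10·2 + 14·4 + 44·2 + 4·4 + 21·3 = 243
Priya: 10·1 + 14·1 + 44·0 + 4·1 + 21·0 = 28
Ivan has the highest Borda score (264).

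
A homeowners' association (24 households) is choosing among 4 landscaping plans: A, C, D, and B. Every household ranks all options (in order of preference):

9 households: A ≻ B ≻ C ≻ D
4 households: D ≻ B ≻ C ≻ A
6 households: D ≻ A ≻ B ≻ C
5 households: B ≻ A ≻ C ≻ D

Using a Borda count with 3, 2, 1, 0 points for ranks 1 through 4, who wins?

A

A: 9·3 + 4·0 + 6·2 + 5·2 = 49
C: 9·1 + 4·1 + 6·0 + 5·1 = 18
D: 9·0 + 4·3 + 6·3 + 5·0 = 30
B: 9·2 + 4·2 + 6·1 + 5·3 = 47
A has the highest Borda score (49).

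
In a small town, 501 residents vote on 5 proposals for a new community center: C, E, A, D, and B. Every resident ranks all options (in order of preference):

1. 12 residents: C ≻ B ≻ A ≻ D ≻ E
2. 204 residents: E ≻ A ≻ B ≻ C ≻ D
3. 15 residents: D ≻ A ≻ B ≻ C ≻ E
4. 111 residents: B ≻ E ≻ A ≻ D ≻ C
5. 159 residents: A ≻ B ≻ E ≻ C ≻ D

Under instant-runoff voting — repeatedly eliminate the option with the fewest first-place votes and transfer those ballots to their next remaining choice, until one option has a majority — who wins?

E

Round 1: C 12, E 204, A 159, D 15, B 111. Eliminate C.
Round 2: E 204, A 159, D 15, B 123. Eliminate D.
Round 3: E 204, A 174, B 123. Eliminate B.
Round 4: E 315, A 186. E has a majority.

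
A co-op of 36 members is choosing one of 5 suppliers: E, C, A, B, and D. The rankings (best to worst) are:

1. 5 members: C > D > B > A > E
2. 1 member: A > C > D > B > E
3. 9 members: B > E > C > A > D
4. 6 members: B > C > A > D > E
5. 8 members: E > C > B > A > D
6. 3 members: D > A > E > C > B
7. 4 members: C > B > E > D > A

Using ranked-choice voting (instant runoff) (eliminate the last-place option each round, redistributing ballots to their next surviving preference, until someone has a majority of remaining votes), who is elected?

B

Round 1: E 8, C 9, A 1, B 15, D 3. Eliminate A.
Round 2: E 8, C 10, B 15, D 3. Eliminate D.
Round 3: E 11, C 10, B 15. Eliminate C.
Round 4: E 11, B 25. B has a majority.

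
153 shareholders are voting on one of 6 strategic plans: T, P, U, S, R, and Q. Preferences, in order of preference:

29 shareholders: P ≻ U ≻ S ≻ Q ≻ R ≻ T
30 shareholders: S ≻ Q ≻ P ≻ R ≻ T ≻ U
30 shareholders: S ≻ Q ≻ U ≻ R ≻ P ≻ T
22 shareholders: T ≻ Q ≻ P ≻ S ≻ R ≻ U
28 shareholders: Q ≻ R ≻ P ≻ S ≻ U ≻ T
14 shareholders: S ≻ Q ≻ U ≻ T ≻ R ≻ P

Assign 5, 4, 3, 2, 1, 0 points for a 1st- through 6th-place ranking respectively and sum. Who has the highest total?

T: 29·0 + 30·1 + 30·0 + 22·5 + 28·0 + 14·2 = 168
P: 29·5 + 30·3 + 30·1 + 22·3 + 28·3 + 14·0 = 415
U: 29·4 + 30·0 + 30·3 + 22·0 + 28·1 + 14·3 = 276
S: 29·3 + 30·5 + 30·5 + 22·2 + 28·2 + 14·5 = 557
R: 29·1 + 30·2 + 30·2 + 22·1 + 28·4 + 14·1 = 297
Q: 29·2 + 30·4 + 30·4 + 22·4 + 28·5 + 14·4 = 582
Q has the highest Borda score (582).

Q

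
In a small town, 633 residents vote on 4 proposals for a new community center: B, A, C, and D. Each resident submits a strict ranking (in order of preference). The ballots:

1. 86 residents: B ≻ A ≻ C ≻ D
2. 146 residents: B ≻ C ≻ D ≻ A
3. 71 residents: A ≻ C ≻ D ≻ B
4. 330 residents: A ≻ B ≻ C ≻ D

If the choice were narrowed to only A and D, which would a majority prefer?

Voters preferring A to D: 487; preferring D to A: 146.
A wins the head-to-head.

A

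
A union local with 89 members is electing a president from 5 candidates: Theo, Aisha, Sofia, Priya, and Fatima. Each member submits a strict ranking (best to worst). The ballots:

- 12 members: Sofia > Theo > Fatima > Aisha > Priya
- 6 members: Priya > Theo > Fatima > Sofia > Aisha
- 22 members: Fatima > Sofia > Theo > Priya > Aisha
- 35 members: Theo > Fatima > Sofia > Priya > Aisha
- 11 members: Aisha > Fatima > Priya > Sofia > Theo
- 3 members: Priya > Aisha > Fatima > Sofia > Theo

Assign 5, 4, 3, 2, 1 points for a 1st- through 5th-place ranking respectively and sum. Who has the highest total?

Fatima

Theo: 12·4 + 6·4 + 22·3 + 35·5 + 11·1 + 3·1 = 327
Aisha: 12·2 + 6·1 + 22·1 + 35·1 + 11·5 + 3·4 = 154
Sofia: 12·5 + 6·2 + 22·4 + 35·3 + 11·2 + 3·2 = 293
Priya: 12·1 + 6·5 + 22·2 + 35·2 + 11·3 + 3·5 = 204
Fatima: 12·3 + 6·3 + 22·5 + 35·4 + 11·4 + 3·3 = 357
Fatima has the highest Borda score (357).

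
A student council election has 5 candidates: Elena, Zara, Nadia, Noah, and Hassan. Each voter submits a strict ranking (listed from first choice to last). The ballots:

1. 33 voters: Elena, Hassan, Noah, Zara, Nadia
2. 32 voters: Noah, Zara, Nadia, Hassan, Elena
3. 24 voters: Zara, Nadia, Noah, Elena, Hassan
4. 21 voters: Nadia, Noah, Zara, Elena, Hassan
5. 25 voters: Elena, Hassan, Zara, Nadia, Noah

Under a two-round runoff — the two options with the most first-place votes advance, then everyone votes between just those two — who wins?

Round 1 first-place votes: Elena 58, Zara 24, Nadia 21, Noah 32, Hassan 0.
Elena and Noah advance.
Runoff: Elena is preferred to Noah by 58 voters; Noah by 77.
Noah wins the runoff.

Noah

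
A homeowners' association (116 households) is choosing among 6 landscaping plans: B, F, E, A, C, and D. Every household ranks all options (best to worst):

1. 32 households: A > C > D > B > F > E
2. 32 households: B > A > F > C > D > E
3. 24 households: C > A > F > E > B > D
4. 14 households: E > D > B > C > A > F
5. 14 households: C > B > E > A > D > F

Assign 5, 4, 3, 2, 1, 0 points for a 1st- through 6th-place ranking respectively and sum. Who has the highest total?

B: 32·2 + 32·5 + 24·1 + 14·3 + 14·4 = 346
F: 32·1 + 32·3 + 24·3 + 14·0 + 14·0 = 200
E: 32·0 + 32·0 + 24·2 + 14·5 + 14·3 = 160
A: 32·5 + 32·4 + 24·4 + 14·1 + 14·2 = 426
C: 32·4 + 32·2 + 24·5 + 14·2 + 14·5 = 410
D: 32·3 + 32·1 + 24·0 + 14·4 + 14·1 = 198
A has the highest Borda score (426).

A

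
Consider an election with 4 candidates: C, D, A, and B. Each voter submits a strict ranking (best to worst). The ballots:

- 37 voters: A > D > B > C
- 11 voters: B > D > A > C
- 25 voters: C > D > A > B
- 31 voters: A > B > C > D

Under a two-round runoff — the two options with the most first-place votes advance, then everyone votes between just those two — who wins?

A

Round 1 first-place votes: C 25, D 0, A 68, B 11.
A and C advance.
Runoff: A is preferred to C by 79 voters; C by 25.
A wins the runoff.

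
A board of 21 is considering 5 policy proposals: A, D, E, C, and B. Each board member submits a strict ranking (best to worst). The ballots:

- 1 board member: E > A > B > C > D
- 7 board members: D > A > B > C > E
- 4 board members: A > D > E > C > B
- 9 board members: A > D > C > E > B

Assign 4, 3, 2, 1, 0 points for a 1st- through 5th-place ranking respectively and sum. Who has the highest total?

A: 1·3 + 7·3 + 4·4 + 9·4 = 76
D: 1·0 + 7·4 + 4·3 + 9·3 = 67
E: 1·4 + 7·0 + 4·2 + 9·1 = 21
C: 1·1 + 7·1 + 4·1 + 9·2 = 30
B: 1·2 + 7·2 + 4·0 + 9·0 = 16
A has the highest Borda score (76).

A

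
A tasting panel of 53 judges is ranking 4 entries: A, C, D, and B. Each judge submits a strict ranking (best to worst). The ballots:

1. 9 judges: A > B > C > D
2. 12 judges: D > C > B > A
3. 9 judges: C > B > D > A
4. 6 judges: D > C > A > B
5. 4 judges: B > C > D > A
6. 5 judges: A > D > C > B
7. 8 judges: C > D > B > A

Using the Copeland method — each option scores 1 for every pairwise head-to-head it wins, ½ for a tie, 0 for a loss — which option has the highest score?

A: loses to C, D, and B → score 0.
C: beats A, D, and B → score 3.
D: beats A and B; loses to C → score 2.
B: beats A; loses to C and D → score 1.
C has the best pairwise record.

C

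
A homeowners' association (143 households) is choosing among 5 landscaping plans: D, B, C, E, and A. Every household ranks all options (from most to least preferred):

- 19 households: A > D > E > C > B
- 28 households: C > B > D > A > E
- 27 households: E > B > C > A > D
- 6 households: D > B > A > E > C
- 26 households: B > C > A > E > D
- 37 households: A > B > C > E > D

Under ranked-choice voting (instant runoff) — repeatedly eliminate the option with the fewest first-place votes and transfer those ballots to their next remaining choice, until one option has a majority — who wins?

B

Round 1: D 6, B 26, C 28, E 27, A 56. Eliminate D.
Round 2: B 32, C 28, E 27, A 56. Eliminate E.
Round 3: B 59, C 28, A 56. Eliminate C.
Round 4: B 87, A 56. B has a majority.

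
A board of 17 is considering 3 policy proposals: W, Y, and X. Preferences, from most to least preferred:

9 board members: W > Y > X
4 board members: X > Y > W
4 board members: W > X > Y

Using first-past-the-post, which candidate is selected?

W

First-place votes: W 13, Y 0, X 4.
W has the most first-place votes.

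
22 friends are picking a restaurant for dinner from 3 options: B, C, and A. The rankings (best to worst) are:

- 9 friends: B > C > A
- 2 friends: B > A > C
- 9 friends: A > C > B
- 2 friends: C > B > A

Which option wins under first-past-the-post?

B

First-place votes: B 11, C 2, A 9.
B has the most first-place votes.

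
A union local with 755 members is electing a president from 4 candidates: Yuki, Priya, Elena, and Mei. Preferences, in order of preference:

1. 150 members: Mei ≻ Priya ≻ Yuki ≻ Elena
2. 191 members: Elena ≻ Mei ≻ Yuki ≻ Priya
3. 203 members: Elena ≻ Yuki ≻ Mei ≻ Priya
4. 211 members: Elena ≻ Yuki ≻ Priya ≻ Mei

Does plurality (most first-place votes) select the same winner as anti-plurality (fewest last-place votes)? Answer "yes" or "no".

no

Plurality — first-place votes: Yuki 0, Priya 0, Elena 605, Mei 150. Winner: Elena.
Anti-plurality — last-place votes: Yuki 0, Priya 394, Elena 150, Mei 211. Winner: Yuki.
The two methods disagree.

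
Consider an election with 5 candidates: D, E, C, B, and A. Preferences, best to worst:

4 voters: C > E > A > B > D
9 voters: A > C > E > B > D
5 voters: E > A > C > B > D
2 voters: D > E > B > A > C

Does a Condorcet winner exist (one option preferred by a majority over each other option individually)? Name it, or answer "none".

Checking pairwise contests:
E beats D 18–2.
C beats E 13–7.
A beats C 16–4.
E beats B 20–0.
E beats A 11–9.
Every option loses at least one head-to-head, so there is no Condorcet winner.

none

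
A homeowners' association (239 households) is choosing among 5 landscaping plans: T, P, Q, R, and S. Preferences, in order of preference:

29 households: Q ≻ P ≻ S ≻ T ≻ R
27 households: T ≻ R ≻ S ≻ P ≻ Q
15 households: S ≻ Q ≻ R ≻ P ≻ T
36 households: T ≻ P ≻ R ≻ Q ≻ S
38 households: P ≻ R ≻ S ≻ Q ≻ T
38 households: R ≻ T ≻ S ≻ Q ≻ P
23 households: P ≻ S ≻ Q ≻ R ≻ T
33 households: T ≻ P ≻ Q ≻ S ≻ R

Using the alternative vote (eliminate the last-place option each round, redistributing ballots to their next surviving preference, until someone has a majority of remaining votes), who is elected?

Round 1: T 96, P 61, Q 29, R 38, S 15. Eliminate S.
Round 2: T 96, P 61, Q 44, R 38. Eliminate R.
Round 3: T 134, P 61, Q 44. T has a majority.

T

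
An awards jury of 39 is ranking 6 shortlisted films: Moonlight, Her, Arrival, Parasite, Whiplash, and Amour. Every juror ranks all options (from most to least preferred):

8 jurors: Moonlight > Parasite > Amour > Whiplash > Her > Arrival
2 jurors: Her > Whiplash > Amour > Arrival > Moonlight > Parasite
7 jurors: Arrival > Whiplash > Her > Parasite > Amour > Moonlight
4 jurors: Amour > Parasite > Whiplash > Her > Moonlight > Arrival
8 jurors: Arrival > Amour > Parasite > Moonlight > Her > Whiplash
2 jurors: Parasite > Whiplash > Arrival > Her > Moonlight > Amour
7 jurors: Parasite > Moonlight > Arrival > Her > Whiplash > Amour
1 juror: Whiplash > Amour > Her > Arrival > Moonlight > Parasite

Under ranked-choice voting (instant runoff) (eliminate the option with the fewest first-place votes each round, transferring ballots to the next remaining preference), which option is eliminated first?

Whiplash

Round 1: Moonlight 8, Her 2, Arrival 15, Parasite 9, Whiplash 1, Amour 4. Eliminate Whiplash.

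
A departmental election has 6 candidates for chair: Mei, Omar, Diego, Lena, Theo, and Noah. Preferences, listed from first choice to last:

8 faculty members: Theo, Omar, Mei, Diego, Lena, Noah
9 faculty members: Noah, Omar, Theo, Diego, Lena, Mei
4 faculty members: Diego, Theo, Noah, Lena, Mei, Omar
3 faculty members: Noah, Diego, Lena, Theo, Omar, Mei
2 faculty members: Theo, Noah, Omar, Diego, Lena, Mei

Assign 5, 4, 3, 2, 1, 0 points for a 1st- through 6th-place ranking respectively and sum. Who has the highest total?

Theo

Mei: 8·3 + 9·0 + 4·1 + 3·0 + 2·0 = 28
Omar: 8·4 + 9·4 + 4·0 + 3·1 + 2·3 = 77
Diego: 8·2 + 9·2 + 4·5 + 3·4 + 2·2 = 70
Lena: 8·1 + 9·1 + 4·2 + 3·3 + 2·1 = 36
Theo: 8·5 + 9·3 + 4·4 + 3·2 + 2·5 = 99
Noah: 8·0 + 9·5 + 4·3 + 3·5 + 2·4 = 80
Theo has the highest Borda score (99).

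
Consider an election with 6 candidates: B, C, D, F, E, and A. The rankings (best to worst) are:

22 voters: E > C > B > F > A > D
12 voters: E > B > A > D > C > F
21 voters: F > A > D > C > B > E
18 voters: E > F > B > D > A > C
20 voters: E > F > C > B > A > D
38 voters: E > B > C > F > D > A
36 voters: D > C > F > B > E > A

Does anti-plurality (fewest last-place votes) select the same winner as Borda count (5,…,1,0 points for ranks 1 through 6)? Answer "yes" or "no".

no

Anti-plurality — last-place votes: B 0, C 18, D 42, F 12, E 21, A 74. Winner: B.
Borda — scores: B 453, C 460, D 341, F 485, E 586, A 180. Winner: E.
The two methods disagree.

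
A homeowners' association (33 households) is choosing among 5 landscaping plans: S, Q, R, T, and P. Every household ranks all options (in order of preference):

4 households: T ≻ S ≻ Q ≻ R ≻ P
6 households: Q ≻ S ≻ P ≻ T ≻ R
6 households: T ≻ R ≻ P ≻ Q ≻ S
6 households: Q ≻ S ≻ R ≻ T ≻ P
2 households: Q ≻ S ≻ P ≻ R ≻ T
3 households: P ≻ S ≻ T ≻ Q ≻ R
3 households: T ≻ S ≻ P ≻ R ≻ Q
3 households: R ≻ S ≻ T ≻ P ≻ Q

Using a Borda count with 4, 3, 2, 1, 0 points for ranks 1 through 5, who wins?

S

S: 4·3 + 6·3 + 6·0 + 6·3 + 2·3 + 3·3 + 3·3 + 3·3 = 81
Q: 4·2 + 6·4 + 6·1 + 6·4 + 2·4 + 3·1 + 3·0 + 3·0 = 73
R: 4·1 + 6·0 + 6·3 + 6·2 + 2·1 + 3·0 + 3·1 + 3·4 = 51
T: 4·4 + 6·1 + 6·4 + 6·1 + 2·0 + 3·2 + 3·4 + 3·2 = 76
P: 4·0 + 6·2 + 6·2 + 6·0 + 2·2 + 3·4 + 3·2 + 3·1 = 49
S has the highest Borda score (81).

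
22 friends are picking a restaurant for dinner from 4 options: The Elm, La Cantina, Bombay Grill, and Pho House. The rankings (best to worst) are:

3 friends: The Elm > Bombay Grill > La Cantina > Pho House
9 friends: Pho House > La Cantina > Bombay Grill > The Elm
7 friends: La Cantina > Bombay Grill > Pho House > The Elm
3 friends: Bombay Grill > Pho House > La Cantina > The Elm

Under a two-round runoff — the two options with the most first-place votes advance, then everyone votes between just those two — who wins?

Round 1 first-place votes: The Elm 3, La Cantina 7, Bombay Grill 3, Pho House 9.
Pho House and La Cantina advance.
Runoff: Pho House is preferred to La Cantina by 12 voters; La Cantina by 10.
Pho House wins the runoff.

Pho House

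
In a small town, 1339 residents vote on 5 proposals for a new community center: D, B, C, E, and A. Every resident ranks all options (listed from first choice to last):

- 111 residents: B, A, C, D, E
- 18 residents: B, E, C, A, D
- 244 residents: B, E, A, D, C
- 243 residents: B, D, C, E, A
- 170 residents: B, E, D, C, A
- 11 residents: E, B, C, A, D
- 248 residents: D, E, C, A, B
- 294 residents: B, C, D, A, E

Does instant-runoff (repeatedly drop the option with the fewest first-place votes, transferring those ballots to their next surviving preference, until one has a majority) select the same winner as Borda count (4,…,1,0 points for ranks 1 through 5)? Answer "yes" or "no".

Instant-runoff — R1 D 248, B 1080, C 0, E 11, A 0 (B winner). Winner: B.
Borda — scores: D 3004, B 4353, C 2314, E 2327, A 1392. Winner: B.
The two methods agree.

yes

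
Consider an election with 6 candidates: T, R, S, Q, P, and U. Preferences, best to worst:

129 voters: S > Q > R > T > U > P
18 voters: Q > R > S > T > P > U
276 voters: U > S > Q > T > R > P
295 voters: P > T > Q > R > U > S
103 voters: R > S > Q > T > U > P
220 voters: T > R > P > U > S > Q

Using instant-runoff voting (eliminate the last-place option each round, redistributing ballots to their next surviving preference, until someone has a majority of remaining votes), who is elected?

Round 1: T 220, R 103, S 129, Q 18, P 295, U 276. Eliminate Q.
Round 2: T 220, R 121, S 129, P 295, U 276. Eliminate R.
Round 3: T 220, S 250, P 295, U 276. Eliminate T.
Round 4: S 250, P 515, U 276. Eliminate S.
Round 5: P 533, U 508. P has a majority.

P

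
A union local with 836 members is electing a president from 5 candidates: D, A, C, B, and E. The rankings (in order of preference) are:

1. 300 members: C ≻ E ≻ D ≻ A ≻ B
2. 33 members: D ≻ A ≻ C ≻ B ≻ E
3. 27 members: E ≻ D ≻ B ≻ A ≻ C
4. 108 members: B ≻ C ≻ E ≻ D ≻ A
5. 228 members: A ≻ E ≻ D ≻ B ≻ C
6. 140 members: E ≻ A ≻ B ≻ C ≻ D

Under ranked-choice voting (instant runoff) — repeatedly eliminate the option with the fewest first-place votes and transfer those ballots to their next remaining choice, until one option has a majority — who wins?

Round 1: D 33, A 228, C 300, B 108, E 167. Eliminate D.
Round 2: A 261, C 300, B 108, E 167. Eliminate B.
Round 3: A 261, C 408, E 167. Eliminate E.
Round 4: A 428, C 408. A has a majority.

A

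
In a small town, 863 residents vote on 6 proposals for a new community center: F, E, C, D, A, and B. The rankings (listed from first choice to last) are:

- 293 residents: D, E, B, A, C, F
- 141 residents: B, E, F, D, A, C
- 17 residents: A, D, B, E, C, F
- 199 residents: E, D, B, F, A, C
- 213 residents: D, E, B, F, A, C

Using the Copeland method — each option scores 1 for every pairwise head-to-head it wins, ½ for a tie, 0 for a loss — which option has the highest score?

D

F: beats C and A; loses to E, D, and B → score 2.
E: beats F, C, A, and B; loses to D → score 4.
C: loses to F, E, D, A, and B → score 0.
D: beats F, E, C, A, and B → score 5.
A: beats C; loses to F, E, D, and B → score 1.
B: beats F, C, and A; loses to E and D → score 3.
D has the best pairwise record.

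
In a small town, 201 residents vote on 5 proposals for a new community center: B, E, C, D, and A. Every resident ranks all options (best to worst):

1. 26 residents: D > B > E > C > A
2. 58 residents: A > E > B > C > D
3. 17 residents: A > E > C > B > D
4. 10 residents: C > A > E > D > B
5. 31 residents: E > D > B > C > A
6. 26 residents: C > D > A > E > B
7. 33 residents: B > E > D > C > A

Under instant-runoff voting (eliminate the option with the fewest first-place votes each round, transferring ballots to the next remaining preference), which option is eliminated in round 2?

E

Round 1: B 33, E 31, C 36, D 26, A 75. Eliminate D.
Round 2: B 59, E 31, C 36, A 75. Eliminate E.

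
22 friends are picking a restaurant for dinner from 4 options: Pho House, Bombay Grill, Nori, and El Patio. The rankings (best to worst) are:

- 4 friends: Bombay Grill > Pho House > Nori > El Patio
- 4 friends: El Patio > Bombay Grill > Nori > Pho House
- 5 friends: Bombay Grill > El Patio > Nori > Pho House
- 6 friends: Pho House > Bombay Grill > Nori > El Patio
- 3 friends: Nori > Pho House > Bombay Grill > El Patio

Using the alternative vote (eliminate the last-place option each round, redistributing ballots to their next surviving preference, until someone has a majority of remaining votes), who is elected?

Bombay Grill

Round 1: Pho House 6, Bombay Grill 9, Nori 3, El Patio 4. Eliminate Nori.
Round 2: Pho House 9, Bombay Grill 9, El Patio 4. Eliminate El Patio.
Round 3: Pho House 9, Bombay Grill 13. Bombay Grill has a majority.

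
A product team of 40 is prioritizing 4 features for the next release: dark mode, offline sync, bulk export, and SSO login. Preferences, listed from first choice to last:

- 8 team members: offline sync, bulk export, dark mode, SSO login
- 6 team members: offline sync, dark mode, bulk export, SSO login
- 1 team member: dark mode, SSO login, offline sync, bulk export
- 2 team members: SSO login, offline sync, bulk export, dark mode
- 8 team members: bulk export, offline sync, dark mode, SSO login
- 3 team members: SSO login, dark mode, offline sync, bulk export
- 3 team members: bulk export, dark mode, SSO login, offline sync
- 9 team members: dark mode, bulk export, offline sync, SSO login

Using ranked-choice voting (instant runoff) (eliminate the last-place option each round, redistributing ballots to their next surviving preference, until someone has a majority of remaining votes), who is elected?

offline sync

Round 1: dark mode 10, offline sync 14, bulk export 11, SSO login 5. Eliminate SSO login.
Round 2: dark mode 13, offline sync 16, bulk export 11. Eliminate bulk export.
Round 3: dark mode 16, offline sync 24. Offline sync has a majority.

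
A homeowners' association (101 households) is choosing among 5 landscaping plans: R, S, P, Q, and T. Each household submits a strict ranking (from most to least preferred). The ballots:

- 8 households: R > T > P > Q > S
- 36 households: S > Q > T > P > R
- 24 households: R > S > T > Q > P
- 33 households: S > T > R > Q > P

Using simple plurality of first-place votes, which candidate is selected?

S

First-place votes: R 32, S 69, P 0, Q 0, T 0.
S has the most first-place votes.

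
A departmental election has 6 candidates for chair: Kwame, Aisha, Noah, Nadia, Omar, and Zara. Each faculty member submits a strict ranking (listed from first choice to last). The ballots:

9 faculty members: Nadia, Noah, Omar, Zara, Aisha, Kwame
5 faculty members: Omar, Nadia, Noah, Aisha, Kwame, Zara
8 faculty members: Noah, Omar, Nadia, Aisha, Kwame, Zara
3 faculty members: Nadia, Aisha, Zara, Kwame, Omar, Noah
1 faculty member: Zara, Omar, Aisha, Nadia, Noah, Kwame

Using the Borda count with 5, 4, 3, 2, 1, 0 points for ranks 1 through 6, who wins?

Kwame: 9·0 + 5·1 + 8·1 + 3·2 + 1·0 = 19
Aisha: 9·1 + 5·2 + 8·2 + 3·4 + 1·3 = 50
Noah: 9·4 + 5·3 + 8·5 + 3·0 + 1·1 = 92
Nadia: 9·5 + 5·4 + 8·3 + 3·5 + 1·2 = 106
Omar: 9·3 + 5·5 + 8·4 + 3·1 + 1·4 = 91
Zara: 9·2 + 5·0 + 8·0 + 3·3 + 1·5 = 32
Nadia has the highest Borda score (106).

Nadia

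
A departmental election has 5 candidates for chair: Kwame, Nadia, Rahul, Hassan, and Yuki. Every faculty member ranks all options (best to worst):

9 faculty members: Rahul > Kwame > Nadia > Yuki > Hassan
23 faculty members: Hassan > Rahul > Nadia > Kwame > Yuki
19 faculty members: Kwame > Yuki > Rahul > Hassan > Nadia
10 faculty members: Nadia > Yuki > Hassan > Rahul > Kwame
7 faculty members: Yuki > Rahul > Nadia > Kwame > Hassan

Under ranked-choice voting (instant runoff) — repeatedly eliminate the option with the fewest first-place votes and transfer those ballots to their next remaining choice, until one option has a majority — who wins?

Round 1: Kwame 19, Nadia 10, Rahul 9, Hassan 23, Yuki 7. Eliminate Yuki.
Round 2: Kwame 19, Nadia 10, Rahul 16, Hassan 23. Eliminate Nadia.
Round 3: Kwame 19, Rahul 16, Hassan 33. Eliminate Rahul.
Round 4: Kwame 35, Hassan 33. Kwame has a majority.

Kwame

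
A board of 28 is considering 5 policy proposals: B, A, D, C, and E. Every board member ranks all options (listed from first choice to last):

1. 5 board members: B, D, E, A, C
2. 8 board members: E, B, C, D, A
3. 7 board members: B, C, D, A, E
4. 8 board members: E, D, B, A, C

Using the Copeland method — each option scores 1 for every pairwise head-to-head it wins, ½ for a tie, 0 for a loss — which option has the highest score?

E

B: beats A, D, and C; loses to E → score 3.
A: loses to B, D, C, and E → score 0.
D: beats A; loses to B, C, and E → score 1.
C: beats A and D; loses to B and E → score 2.
E: beats B, A, D, and C → score 4.
E has the best pairwise record.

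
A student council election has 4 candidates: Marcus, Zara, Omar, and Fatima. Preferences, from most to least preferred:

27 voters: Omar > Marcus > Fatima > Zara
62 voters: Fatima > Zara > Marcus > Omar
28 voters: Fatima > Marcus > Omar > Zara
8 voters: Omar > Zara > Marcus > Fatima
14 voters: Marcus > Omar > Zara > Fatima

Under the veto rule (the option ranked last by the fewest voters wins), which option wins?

Marcus

Last-place votes: Marcus 0, Zara 55, Omar 62, Fatima 22.
Marcus is ranked last by the fewest voters, so Marcus wins.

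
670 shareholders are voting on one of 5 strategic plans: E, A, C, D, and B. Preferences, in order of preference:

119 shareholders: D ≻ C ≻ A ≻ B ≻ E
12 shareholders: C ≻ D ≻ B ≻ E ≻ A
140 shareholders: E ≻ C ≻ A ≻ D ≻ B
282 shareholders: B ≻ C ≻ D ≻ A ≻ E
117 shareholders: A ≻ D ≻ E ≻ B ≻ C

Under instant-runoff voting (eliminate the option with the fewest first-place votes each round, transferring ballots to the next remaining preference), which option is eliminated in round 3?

Round 1: E 140, A 117, C 12, D 119, B 282. Eliminate C.
Round 2: E 140, A 117, D 131, B 282. Eliminate A.
Round 3: E 140, D 248, B 282. Eliminate E.

E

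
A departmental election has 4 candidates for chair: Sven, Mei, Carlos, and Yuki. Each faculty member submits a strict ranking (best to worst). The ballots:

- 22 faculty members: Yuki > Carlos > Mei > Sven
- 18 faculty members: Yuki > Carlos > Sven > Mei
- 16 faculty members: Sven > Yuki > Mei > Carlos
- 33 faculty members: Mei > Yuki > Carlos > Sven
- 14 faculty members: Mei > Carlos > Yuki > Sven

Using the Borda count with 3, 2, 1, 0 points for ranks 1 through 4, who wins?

Sven: 22·0 + 18·1 + 16·3 + 33·0 + 14·0 = 66
Mei: 22·1 + 18·0 + 16·1 + 33·3 + 14·3 = 179
Carlos: 22·2 + 18·2 + 16·0 + 33·1 + 14·2 = 141
Yuki: 22·3 + 18·3 + 16·2 + 33·2 + 14·1 = 232
Yuki has the highest Borda score (232).

Yuki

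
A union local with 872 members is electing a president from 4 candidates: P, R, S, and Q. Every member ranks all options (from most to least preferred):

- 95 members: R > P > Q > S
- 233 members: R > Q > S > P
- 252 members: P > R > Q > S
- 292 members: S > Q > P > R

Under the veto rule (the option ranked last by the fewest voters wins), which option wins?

Last-place votes: P 233, R 292, S 347, Q 0.
Q is ranked last by the fewest voters, so Q wins.

Q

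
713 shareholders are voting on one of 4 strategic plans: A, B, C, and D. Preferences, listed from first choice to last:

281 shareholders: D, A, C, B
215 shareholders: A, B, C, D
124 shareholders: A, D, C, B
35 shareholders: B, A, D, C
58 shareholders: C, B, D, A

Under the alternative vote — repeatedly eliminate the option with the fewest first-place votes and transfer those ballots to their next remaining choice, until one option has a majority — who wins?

A

Round 1: A 339, B 35, C 58, D 281. Eliminate B.
Round 2: A 374, C 58, D 281. A has a majority.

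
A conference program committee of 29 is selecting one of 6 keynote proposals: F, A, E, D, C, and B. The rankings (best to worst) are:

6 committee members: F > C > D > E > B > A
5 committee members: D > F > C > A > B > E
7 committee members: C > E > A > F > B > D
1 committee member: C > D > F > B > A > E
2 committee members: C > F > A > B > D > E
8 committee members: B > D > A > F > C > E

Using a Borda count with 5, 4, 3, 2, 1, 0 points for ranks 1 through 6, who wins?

C

F: 6·5 + 5·4 + 7·2 + 1·3 + 2·4 + 8·2 = 91
A: 6·0 + 5·2 + 7·3 + 1·1 + 2·3 + 8·3 = 62
E: 6·2 + 5·0 + 7·4 + 1·0 + 2·0 + 8·0 = 40
D: 6·3 + 5·5 + 7·0 + 1·4 + 2·1 + 8·4 = 81
C: 6·4 + 5·3 + 7·5 + 1·5 + 2·5 + 8·1 = 97
B: 6·1 + 5·1 + 7·1 + 1·2 + 2·2 + 8·5 = 64
C has the highest Borda score (97).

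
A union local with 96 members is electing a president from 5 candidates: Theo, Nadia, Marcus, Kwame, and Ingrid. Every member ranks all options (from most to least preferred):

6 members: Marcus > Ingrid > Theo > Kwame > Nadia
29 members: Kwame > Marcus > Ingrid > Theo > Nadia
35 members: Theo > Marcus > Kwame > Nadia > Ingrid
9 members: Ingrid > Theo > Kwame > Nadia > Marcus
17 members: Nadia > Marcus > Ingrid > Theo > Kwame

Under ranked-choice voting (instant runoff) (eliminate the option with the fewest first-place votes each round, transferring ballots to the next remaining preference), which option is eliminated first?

Round 1: Theo 35, Nadia 17, Marcus 6, Kwame 29, Ingrid 9. Eliminate Marcus.

Marcus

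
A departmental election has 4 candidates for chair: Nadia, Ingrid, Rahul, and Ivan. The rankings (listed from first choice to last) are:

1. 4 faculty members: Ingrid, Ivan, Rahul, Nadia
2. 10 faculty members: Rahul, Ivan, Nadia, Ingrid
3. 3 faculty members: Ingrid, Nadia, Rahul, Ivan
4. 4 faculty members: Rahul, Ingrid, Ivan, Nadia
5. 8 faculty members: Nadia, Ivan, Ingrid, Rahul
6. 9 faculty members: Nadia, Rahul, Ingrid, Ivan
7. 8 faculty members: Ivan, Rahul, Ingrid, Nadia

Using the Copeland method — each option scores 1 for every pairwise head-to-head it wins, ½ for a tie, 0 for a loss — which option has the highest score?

Nadia: beats Ingrid; loses to Rahul and Ivan → score 1.
Ingrid: loses to Nadia, Rahul, and Ivan → score 0.
Rahul: beats Nadia, Ingrid, and Ivan → score 3.
Ivan: beats Nadia and Ingrid; loses to Rahul → score 2.
Rahul has the best pairwise record.

Rahul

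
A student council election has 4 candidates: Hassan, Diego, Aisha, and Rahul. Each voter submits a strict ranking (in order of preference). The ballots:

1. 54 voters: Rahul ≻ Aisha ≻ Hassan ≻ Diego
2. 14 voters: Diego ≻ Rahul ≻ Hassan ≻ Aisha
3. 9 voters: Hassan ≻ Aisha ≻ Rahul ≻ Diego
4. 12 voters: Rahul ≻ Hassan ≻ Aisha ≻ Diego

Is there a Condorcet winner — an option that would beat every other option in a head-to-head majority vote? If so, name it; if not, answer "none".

Rahul

Rahul vs Hassan: 80–9 for Rahul.
Rahul vs Diego: 75–14 for Rahul.
Rahul vs Aisha: 80–9 for Rahul.
Rahul beats every other option head-to-head.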